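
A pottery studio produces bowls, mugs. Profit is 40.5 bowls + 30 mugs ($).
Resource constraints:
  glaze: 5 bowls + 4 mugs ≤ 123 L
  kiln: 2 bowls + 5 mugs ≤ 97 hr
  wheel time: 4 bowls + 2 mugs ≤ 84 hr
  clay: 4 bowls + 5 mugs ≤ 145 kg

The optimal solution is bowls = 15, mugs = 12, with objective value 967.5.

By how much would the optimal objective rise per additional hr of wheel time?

Binding: glaze and wheel time. Non-binding: kiln (7 unused), clay (25 unused).
Slack constraints have shadow price 0 (complementary slackness).
From A_Bᵀ y = c: 5·y_glaze + 4·y_wheel time = 40.5; 4·y_glaze + 2·y_wheel time = 30.
→ y_glaze = 6.5 and y_wheel time = 2.
Shadow price of wheel time = 2.

2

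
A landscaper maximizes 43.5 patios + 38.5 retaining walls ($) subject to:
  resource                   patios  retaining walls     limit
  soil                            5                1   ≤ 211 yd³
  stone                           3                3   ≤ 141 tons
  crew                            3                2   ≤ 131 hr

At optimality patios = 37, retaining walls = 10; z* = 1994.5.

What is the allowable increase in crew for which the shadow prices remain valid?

4

Binding constraints: stone, crew. The basis is B = [[3,3],[3,2]] with det -3.
Per unit increase in crew, x* moves by d = (1, -1).
The basis stays optimal until soil becomes binding; allowable increase = 4 hr.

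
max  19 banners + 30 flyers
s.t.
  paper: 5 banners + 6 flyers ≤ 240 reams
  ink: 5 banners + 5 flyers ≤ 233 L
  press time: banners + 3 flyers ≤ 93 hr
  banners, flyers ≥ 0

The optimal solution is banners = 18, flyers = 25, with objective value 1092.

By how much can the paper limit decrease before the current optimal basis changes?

54

Binding constraints: paper, press time. The basis is B = [[5,6],[1,3]] with det 9.
Per unit decrease in paper, x* moves by d = (-0.3333, 0.1111).
The basis stays optimal until banners reaches 0; allowable decrease = 54 reams.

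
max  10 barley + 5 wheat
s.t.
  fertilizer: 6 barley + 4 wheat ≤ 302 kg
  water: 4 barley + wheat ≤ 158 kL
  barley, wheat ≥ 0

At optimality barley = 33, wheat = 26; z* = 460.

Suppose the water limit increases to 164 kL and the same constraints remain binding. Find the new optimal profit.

466

Check each constraint at x*: fertilizer 302/302 (tight); water 158/158 (tight).
The binding rows give the dual system: 6·y_fertilizer + 4·y_water = 10 and 4·y_fertilizer + 1·y_water = 5.
Solving: y_fertilizer = 1, y_water = 1.
Δz = y_water·Δb = 1 × (6) = 6, so new z* = 460 + 6 = 466.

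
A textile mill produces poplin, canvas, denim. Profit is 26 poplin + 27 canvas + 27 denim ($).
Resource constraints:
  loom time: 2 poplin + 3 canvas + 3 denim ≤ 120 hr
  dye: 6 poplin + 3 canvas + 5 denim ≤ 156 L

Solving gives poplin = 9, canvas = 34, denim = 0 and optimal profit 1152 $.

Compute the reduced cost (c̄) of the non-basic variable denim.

Both loom time and dye are binding at x*.
The binding rows give the dual system: 2·y_loom time + 6·y_dye = 26 and 3·y_loom time + 3·y_dye = 27.
Solving: y_loom time = 7, y_dye = 2.
Reduced cost of denim: c₃ − yᵀa₃ = 27 − (7·3 + 2·5) = 27 − 31 = -4.

-4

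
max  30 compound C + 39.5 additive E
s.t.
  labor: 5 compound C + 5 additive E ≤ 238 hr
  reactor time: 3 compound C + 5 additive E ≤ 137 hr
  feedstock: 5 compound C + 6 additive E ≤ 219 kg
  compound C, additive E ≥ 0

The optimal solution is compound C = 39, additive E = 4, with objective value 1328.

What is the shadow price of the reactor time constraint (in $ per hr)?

2.5

Binding: reactor time and feedstock. Non-binding: labor (23 unused).
By complementary slackness, y = 0 for the non-binding constraint.
From A_Bᵀ y = c: 3·y_reactor time + 5·y_feedstock = 30; 5·y_reactor time + 6·y_feedstock = 39.5.
Solving: y_reactor time = 2.5, y_feedstock = 4.5.
Shadow price of reactor time = 2.5.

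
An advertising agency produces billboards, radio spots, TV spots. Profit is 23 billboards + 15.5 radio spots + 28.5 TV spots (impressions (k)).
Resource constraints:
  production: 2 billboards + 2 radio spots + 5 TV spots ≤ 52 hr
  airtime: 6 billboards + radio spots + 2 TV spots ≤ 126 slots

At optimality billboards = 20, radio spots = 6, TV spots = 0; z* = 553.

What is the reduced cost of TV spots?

Check each constraint at x*: production 52/52 (tight); airtime 126/126 (tight).
Dual feasibility on the basic columns requires 2·y_production + 6·y_airtime = 23, 2·y_production + 1·y_airtime = 15.5.
Solving: y_production = 7, y_airtime = 1.5.
Reduced cost of TV spots: c₃ − yᵀa₃ = 28.5 − (7·5 + 1.5·2) = 28.5 − 38 = -9.5.

-9.5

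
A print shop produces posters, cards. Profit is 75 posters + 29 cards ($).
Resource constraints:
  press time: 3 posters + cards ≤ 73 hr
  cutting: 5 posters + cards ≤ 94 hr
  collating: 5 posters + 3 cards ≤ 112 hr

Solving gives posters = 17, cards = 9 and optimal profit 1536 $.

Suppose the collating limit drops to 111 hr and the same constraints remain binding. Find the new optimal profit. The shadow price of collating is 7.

Δb = -1, so new z* = 1536 + (7)·(-1) = 1536 − 7 = 1529.

1529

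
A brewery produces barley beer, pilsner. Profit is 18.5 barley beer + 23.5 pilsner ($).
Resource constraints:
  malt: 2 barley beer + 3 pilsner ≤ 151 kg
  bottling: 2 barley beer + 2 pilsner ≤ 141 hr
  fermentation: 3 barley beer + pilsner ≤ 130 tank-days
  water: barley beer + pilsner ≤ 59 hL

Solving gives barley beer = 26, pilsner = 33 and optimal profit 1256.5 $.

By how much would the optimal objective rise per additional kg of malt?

5

At the optimum: malt uses 151 of 151 (binding); bottling uses 118 of 141 (slack = 23); fermentation uses 111 of 130 (slack = 19); water uses 59 of 59 (binding).
Slack constraints have shadow price 0 (complementary slackness).
Dual feasibility on the basic columns requires 2·y_malt + 1·y_water = 18.5, 3·y_malt + 1·y_water = 23.5.
→ y_malt = 5 and y_water = 8.5.
Shadow price of malt = 5.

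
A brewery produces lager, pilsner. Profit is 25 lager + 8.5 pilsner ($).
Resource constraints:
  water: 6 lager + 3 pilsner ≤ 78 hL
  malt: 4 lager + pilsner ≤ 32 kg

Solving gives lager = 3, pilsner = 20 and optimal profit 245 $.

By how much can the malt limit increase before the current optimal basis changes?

20

Binding constraints: water, malt. The basis is B = [[6,3],[4,1]] with det -6.
Per unit increase in malt, x* moves by d = (0.5, -1).
The basis stays optimal until pilsner reaches 0; allowable increase = 20 kg.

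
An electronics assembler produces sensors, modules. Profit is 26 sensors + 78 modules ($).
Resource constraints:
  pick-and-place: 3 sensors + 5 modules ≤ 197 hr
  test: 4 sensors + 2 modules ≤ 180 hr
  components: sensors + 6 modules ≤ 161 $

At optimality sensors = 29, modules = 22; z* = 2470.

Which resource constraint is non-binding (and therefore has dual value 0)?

pick-and-place: 197/197 (binding)
test: 160/180 (slack 20)
components: 161/161 (binding)
By complementary slackness, a constraint with positive slack has shadow price 0 → test.

test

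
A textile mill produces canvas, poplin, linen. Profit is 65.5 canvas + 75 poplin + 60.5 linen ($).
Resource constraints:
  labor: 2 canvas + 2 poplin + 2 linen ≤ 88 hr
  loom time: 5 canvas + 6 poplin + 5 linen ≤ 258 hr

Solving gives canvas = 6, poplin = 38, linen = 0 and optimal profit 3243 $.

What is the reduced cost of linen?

-5

Both labor and loom time are binding at x*.
Dual feasibility on the basic columns requires 2·y_labor + 5·y_loom time = 65.5, 2·y_labor + 6·y_loom time = 75.
→ y_labor = 9 and y_loom time = 9.5.
Reduced cost of linen: c₃ − yᵀa₃ = 60.5 − (9·2 + 9.5·5) = 60.5 − 65.5 = -5.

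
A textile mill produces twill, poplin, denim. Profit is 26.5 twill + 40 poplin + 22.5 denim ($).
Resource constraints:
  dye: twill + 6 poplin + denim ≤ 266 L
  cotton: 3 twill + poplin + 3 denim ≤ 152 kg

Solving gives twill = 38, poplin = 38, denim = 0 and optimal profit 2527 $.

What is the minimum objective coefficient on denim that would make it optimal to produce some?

26.5

At the optimum: dye uses 266 of 266 (binding); cotton uses 152 of 152 (binding).
From A_Bᵀ y = c: 1·y_dye + 3·y_cotton = 26.5; 6·y_dye + 1·y_cotton = 40.
Solving: y_dye = 5.5, y_cotton = 7.
denim enters the basis when its profit ≥ yᵀa₃ = 5.5·1 + 7·3 = 26.5.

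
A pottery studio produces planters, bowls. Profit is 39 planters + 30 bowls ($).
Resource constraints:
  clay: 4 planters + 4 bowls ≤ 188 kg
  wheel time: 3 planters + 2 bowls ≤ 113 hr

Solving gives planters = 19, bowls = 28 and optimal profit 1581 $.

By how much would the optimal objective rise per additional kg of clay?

Check each constraint at x*: clay 188/188 (tight); wheel time 113/113 (tight).
Dual feasibility on the basic columns requires 4·y_clay + 3·y_wheel time = 39, 4·y_clay + 2·y_wheel time = 30.
Solving: y_clay = 3, y_wheel time = 9.
Shadow price of clay = 3.

3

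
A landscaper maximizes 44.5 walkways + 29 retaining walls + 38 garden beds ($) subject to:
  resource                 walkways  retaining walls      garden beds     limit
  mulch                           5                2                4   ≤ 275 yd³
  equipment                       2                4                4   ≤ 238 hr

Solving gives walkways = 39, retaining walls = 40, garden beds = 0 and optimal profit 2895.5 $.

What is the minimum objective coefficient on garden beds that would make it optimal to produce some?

44

Check each constraint at x*: mulch 275/275 (tight); equipment 238/238 (tight).
The binding rows give the dual system: 5·y_mulch + 2·y_equipment = 44.5 and 2·y_mulch + 4·y_equipment = 29.
→ y_mulch = 7.5 and y_equipment = 3.5.
garden beds enters the basis when its profit ≥ yᵀa₃ = 7.5·4 + 3.5·4 = 44.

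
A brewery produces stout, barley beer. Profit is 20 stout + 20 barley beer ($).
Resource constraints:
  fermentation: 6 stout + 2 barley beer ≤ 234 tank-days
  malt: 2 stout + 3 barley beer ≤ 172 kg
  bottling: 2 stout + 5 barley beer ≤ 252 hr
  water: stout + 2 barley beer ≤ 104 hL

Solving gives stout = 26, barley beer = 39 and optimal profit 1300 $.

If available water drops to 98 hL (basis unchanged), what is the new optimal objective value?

1252

Binding: fermentation and water. Non-binding: malt (3 unused), bottling (5 unused).
Since malt, bottling are not tight, their duals are 0.
From A_Bᵀ y = c: 6·y_fermentation + 1·y_water = 20; 2·y_fermentation + 2·y_water = 20.
Solving: y_fermentation = 2, y_water = 8.
Δz = y_water·Δb = 8 × (-6) = -48, so new z* = 1300 − 48 = 1252.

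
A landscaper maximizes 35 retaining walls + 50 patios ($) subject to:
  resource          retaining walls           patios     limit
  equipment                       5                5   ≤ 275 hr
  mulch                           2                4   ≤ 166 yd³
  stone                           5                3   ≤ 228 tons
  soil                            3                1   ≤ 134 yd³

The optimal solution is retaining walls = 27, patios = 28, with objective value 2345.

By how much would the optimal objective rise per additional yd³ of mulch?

7.5

Binding: equipment and mulch. Non-binding: stone (9 unused), soil (25 unused).
Slack constraints have shadow price 0 (complementary slackness).
From A_Bᵀ y = c: 5·y_equipment + 2·y_mulch = 35; 5·y_equipment + 4·y_mulch = 50.
→ y_equipment = 4 and y_mulch = 7.5.
Shadow price of mulch = 7.5.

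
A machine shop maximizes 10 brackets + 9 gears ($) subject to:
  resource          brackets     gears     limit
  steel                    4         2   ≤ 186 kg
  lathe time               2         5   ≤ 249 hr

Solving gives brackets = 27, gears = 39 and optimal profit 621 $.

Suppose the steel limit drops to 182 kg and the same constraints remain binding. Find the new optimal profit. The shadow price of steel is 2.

Δb = -4, so new z* = 621 + (2)·(-4) = 621 − 8 = 613.

613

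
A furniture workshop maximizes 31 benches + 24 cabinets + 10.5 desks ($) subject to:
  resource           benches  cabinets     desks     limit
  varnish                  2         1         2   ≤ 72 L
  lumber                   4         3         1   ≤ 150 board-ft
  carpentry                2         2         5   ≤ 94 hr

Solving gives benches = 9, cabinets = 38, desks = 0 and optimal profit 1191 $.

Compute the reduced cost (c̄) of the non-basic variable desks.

Binding: lumber and carpentry. Non-binding: varnish (16 unused).
Since varnish is not tight, its dual is 0.
Dual feasibility on the basic columns requires 4·y_lumber + 2·y_carpentry = 31, 3·y_lumber + 2·y_carpentry = 24.
Solving: y_lumber = 7, y_carpentry = 1.5.
Reduced cost of desks: c₃ − yᵀa₃ = 10.5 − (7·1 + 1.5·5) = 10.5 − 14.5 = -4.

-4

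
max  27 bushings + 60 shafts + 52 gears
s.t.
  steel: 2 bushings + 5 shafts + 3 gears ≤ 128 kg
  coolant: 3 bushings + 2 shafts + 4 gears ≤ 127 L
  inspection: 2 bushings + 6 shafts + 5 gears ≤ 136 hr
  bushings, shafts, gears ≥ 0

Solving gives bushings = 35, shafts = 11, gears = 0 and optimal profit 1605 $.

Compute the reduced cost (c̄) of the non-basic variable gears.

Binding: coolant and inspection. Non-binding: steel (3 unused).
Slack constraints have shadow price 0 (complementary slackness).
The binding rows give the dual system: 3·y_coolant + 2·y_inspection = 27 and 2·y_coolant + 6·y_inspection = 60.
Solving: y_coolant = 3, y_inspection = 9.
Reduced cost of gears: c₃ − yᵀa₃ = 52 − (3·4 + 9·5) = 52 − 57 = -5.

-5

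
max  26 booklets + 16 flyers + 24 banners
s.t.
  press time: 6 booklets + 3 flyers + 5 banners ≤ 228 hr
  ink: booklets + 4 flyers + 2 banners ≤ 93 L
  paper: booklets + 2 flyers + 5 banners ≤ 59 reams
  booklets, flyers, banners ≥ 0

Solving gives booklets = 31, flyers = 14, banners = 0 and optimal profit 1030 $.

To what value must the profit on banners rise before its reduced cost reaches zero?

At the optimum: press time uses 228 of 228 (binding); ink uses 87 of 93 (slack = 6); paper uses 59 of 59 (binding).
Slack constraints have shadow price 0 (complementary slackness).
The binding rows give the dual system: 6·y_press time + 1·y_paper = 26 and 3·y_press time + 2·y_paper = 16.
Solving: y_press time = 4, y_paper = 2.
banners enters the basis when its profit ≥ yᵀa₃ = 4·5 + 2·5 = 30.

30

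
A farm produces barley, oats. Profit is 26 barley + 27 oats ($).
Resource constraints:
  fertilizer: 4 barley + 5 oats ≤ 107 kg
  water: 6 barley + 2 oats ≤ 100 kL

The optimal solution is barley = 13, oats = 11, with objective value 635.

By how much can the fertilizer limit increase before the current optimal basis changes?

Binding constraints: fertilizer, water. The basis is B = [[4,5],[6,2]] with det -22.
Per unit increase in fertilizer, x* moves by d = (-0.0909, 0.2727).
The basis stays optimal until barley reaches 0; allowable increase = 143 kg.

143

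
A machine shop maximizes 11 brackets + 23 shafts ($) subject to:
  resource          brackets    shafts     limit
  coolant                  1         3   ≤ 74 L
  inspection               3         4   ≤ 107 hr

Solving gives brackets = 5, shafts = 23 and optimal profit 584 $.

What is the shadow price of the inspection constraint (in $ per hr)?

2

Check each constraint at x*: coolant 74/74 (tight); inspection 107/107 (tight).
From A_Bᵀ y = c: 1·y_coolant + 3·y_inspection = 11; 3·y_coolant + 4·y_inspection = 23.
→ y_coolant = 5 and y_inspection = 2.
Shadow price of inspection = 2.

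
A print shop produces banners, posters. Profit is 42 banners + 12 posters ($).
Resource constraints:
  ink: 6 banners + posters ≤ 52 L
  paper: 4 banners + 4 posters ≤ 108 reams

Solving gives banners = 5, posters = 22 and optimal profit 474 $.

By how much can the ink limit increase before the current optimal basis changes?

Binding constraints: ink, paper. The basis is B = [[6,1],[4,4]] with det 20.
Per unit increase in ink, x* moves by d = (0.2, -0.2).
The basis stays optimal until posters reaches 0; allowable increase = 110 L.

110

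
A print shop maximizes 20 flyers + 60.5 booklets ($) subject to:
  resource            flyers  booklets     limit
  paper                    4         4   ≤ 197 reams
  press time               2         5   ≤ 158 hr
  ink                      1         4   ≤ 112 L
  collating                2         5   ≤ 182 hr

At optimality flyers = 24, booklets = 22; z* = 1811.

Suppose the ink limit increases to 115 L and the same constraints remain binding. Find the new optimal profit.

At the optimum: paper uses 184 of 197 (slack = 13); press time uses 158 of 158 (binding); ink uses 112 of 112 (binding); collating uses 158 of 182 (slack = 24).
Slack constraints have shadow price 0 (complementary slackness).
From A_Bᵀ y = c: 2·y_press time + 1·y_ink = 20; 5·y_press time + 4·y_ink = 60.5.
This yields shadow prices y_press time = 6.5, y_ink = 7.
Δz = y_ink·Δb = 7 × (3) = 21, so new z* = 1811 + 21 = 1832.

1832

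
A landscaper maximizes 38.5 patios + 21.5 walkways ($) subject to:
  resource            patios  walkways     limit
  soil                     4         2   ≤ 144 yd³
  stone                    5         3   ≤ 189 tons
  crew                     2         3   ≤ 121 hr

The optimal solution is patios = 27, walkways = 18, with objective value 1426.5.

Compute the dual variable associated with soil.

Check each constraint at x*: soil 144/144 (tight); stone 189/189 (tight); crew 108/121 (slack 13).
By complementary slackness, y = 0 for the non-binding constraint.
The binding rows give the dual system: 4·y_soil + 5·y_stone = 38.5 and 2·y_soil + 3·y_stone = 21.5.
Solving: y_soil = 4, y_stone = 4.5.
Shadow price of soil = 4.

4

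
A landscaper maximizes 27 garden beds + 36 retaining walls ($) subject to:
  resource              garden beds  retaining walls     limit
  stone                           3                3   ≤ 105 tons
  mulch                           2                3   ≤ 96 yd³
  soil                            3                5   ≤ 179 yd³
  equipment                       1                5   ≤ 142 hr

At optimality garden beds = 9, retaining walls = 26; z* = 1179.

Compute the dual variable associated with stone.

Binding: stone and mulch. Non-binding: soil (22 unused), equipment (3 unused).
Slack constraints have shadow price 0 (complementary slackness).
From A_Bᵀ y = c: 3·y_stone + 2·y_mulch = 27; 3·y_stone + 3·y_mulch = 36.
Solving: y_stone = 3, y_mulch = 9.
Shadow price of stone = 3.

3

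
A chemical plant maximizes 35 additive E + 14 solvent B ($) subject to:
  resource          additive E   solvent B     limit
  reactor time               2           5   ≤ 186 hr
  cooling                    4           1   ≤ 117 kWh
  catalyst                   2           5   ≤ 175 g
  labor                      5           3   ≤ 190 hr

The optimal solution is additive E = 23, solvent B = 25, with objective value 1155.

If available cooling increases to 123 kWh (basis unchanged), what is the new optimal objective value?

Binding: cooling and labor. Non-binding: reactor time (15 unused), catalyst (4 unused).
Since reactor time, catalyst are not tight, their duals are 0.
The binding rows give the dual system: 4·y_cooling + 5·y_labor = 35 and 1·y_cooling + 3·y_labor = 14.
→ y_cooling = 5 and y_labor = 3.
Δz = y_cooling·Δb = 5 × (6) = 30, so new z* = 1155 + 30 = 1185.

1185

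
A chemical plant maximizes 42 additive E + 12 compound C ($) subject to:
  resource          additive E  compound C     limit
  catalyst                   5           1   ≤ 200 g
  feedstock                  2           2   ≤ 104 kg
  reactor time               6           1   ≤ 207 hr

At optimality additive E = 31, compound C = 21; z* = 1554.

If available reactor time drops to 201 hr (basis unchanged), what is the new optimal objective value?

1518

Binding: feedstock and reactor time. Non-binding: catalyst (24 unused).
Slack constraints have shadow price 0 (complementary slackness).
The binding rows give the dual system: 2·y_feedstock + 6·y_reactor time = 42 and 2·y_feedstock + 1·y_reactor time = 12.
Solving: y_feedstock = 3, y_reactor time = 6.
Δz = y_reactor time·Δb = 6 × (-6) = -36, so new z* = 1554 − 36 = 1518.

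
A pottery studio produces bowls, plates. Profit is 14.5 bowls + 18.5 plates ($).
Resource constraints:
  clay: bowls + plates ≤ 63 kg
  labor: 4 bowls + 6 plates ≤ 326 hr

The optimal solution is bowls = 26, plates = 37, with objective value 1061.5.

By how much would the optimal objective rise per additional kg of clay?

Both clay and labor are binding at x*.
From A_Bᵀ y = c: 1·y_clay + 4·y_labor = 14.5; 1·y_clay + 6·y_labor = 18.5.
→ y_clay = 6.5 and y_labor = 2.
Shadow price of clay = 6.5.

6.5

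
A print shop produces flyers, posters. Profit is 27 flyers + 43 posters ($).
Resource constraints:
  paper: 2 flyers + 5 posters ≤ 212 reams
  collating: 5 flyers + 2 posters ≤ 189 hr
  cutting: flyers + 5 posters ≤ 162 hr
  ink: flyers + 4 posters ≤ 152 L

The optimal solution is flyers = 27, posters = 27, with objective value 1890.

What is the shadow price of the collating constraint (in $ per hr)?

4

At the optimum: paper uses 189 of 212 (slack = 23); collating uses 189 of 189 (binding); cutting uses 162 of 162 (binding); ink uses 135 of 152 (slack = 17).
Since paper, ink are not tight, their duals are 0.
The binding rows give the dual system: 5·y_collating + 1·y_cutting = 27 and 2·y_collating + 5·y_cutting = 43.
→ y_collating = 4 and y_cutting = 7.
Shadow price of collating = 4.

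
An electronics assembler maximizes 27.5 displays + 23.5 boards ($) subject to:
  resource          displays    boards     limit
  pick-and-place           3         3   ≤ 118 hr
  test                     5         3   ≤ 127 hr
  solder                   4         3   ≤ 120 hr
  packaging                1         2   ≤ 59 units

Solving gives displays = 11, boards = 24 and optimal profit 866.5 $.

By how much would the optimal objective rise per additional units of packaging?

Binding: test and packaging. Non-binding: pick-and-place (13 unused), solder (4 unused).
Since pick-and-place, solder are not tight, their duals are 0.
Dual feasibility on the basic columns requires 5·y_test + 1·y_packaging = 27.5, 3·y_test + 2·y_packaging = 23.5.
Solving: y_test = 4.5, y_packaging = 5.
Shadow price of packaging = 5.

5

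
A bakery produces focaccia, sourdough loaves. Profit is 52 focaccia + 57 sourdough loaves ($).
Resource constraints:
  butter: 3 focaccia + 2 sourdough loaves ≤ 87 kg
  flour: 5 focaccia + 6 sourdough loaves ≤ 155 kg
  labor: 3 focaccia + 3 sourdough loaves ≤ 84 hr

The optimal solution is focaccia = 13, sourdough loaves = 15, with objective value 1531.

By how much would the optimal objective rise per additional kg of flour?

5

Check each constraint at x*: butter 69/87 (slack 18); flour 155/155 (tight); labor 84/84 (tight).
Slack constraints have shadow price 0 (complementary slackness).
From A_Bᵀ y = c: 5·y_flour + 3·y_labor = 52; 6·y_flour + 3·y_labor = 57.
→ y_flour = 5 and y_labor = 9.
Shadow price of flour = 5.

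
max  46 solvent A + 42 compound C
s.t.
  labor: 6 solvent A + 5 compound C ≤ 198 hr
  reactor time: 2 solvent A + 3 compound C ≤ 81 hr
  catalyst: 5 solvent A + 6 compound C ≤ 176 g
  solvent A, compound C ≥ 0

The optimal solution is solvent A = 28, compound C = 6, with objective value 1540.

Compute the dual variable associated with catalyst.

2

Check each constraint at x*: labor 198/198 (tight); reactor time 74/81 (slack 7); catalyst 176/176 (tight).
Slack constraints have shadow price 0 (complementary slackness).
From A_Bᵀ y = c: 6·y_labor + 5·y_catalyst = 46; 5·y_labor + 6·y_catalyst = 42.
Solving: y_labor = 6, y_catalyst = 2.
Shadow price of catalyst = 2.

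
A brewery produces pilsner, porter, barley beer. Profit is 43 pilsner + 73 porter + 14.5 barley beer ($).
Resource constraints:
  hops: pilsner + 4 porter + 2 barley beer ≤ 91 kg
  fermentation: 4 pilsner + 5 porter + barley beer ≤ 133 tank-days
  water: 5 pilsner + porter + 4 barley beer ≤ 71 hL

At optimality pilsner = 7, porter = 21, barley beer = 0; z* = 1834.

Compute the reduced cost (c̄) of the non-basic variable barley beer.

At the optimum: hops uses 91 of 91 (binding); fermentation uses 133 of 133 (binding); water uses 56 of 71 (slack = 15).
By complementary slackness, y = 0 for the non-binding constraint.
Dual feasibility on the basic columns requires 1·y_hops + 4·y_fermentation = 43, 4·y_hops + 5·y_fermentation = 73.
This yields shadow prices y_hops = 7, y_fermentation = 9.
Reduced cost of barley beer: c₃ − yᵀa₃ = 14.5 − (7·2 + 9·1) = 14.5 − 23 = -8.5.

-8.5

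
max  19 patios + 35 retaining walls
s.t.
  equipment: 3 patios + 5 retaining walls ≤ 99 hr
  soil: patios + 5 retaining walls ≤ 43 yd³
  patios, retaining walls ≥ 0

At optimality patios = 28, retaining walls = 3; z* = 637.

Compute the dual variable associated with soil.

1

Check each constraint at x*: equipment 99/99 (tight); soil 43/43 (tight).
From A_Bᵀ y = c: 3·y_equipment + 1·y_soil = 19; 5·y_equipment + 5·y_soil = 35.
This yields shadow prices y_equipment = 6, y_soil = 1.
Shadow price of soil = 1.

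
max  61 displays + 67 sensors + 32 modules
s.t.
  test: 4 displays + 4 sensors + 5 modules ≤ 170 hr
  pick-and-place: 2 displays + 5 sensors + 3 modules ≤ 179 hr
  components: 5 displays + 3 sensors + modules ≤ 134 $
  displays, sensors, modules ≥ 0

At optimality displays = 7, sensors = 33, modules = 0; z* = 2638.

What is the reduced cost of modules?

Check each constraint at x*: test 160/170 (slack 10); pick-and-place 179/179 (tight); components 134/134 (tight).
Since test is not tight, its dual is 0.
Dual feasibility on the basic columns requires 2·y_pick-and-place + 5·y_components = 61, 5·y_pick-and-place + 3·y_components = 67.
Solving: y_pick-and-place = 8, y_components = 9.
Reduced cost of modules: c₃ − yᵀa₃ = 32 − (8·3 + 9·1) = 32 − 33 = -1.

-1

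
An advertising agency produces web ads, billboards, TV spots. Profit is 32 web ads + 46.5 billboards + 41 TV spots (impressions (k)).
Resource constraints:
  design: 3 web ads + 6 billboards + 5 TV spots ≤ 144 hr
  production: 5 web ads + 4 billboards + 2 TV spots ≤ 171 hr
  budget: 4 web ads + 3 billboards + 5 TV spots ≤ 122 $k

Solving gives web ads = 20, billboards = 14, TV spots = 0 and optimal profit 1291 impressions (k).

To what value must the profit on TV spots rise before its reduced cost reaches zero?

Binding: design and budget. Non-binding: production (15 unused).
By complementary slackness, y = 0 for the non-binding constraint.
Dual feasibility on the basic columns requires 3·y_design + 4·y_budget = 32, 6·y_design + 3·y_budget = 46.5.
This yields shadow prices y_design = 6, y_budget = 3.5.
TV spots enters the basis when its profit ≥ yᵀa₃ = 6·5 + 3.5·5 = 47.5.

47.5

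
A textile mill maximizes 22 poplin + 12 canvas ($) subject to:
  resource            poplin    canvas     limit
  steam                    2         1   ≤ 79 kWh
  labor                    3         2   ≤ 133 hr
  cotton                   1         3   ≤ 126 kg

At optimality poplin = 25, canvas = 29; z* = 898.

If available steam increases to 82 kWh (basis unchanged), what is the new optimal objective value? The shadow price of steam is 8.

Δb = 3, so new z* = 898 + (8)·(3) = 898 + 24 = 922.

922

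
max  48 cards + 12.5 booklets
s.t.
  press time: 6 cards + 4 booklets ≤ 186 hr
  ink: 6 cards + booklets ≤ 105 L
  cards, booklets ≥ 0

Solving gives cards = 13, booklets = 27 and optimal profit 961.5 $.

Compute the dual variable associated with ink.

Check each constraint at x*: press time 186/186 (tight); ink 105/105 (tight).
Dual feasibility on the basic columns requires 6·y_press time + 6·y_ink = 48, 4·y_press time + 1·y_ink = 12.5.
→ y_press time = 1.5 and y_ink = 6.5.
Shadow price of ink = 6.5.

6.5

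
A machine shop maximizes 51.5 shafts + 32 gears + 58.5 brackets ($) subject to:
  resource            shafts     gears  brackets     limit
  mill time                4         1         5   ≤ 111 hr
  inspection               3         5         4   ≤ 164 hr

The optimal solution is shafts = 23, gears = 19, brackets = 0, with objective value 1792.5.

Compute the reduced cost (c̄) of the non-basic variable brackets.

-7

Both mill time and inspection are binding at x*.
Dual feasibility on the basic columns requires 4·y_mill time + 3·y_inspection = 51.5, 1·y_mill time + 5·y_inspection = 32.
→ y_mill time = 9.5 and y_inspection = 4.5.
Reduced cost of brackets: c₃ − yᵀa₃ = 58.5 − (9.5·5 + 4.5·4) = 58.5 − 65.5 = -7.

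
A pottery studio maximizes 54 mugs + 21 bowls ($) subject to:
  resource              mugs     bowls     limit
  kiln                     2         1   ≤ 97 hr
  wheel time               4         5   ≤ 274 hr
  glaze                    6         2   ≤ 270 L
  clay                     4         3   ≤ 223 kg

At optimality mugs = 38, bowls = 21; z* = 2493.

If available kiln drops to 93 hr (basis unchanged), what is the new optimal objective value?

2457

At the optimum: kiln uses 97 of 97 (binding); wheel time uses 257 of 274 (slack = 17); glaze uses 270 of 270 (binding); clay uses 215 of 223 (slack = 8).
By complementary slackness, y = 0 for the non-binding constraints.
Dual feasibility on the basic columns requires 2·y_kiln + 6·y_glaze = 54, 1·y_kiln + 2·y_glaze = 21.
This yields shadow prices y_kiln = 9, y_glaze = 6.
Δz = y_kiln·Δb = 9 × (-4) = -36, so new z* = 2493 − 36 = 2457.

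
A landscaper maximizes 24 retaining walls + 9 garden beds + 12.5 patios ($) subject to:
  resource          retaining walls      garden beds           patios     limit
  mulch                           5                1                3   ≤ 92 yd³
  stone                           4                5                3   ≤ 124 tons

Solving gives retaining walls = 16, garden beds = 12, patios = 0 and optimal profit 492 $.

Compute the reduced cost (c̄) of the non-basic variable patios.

-2.5

Check each constraint at x*: mulch 92/92 (tight); stone 124/124 (tight).
Dual feasibility on the basic columns requires 5·y_mulch + 4·y_stone = 24, 1·y_mulch + 5·y_stone = 9.
This yields shadow prices y_mulch = 4, y_stone = 1.
Reduced cost of patios: c₃ − yᵀa₃ = 12.5 − (4·3 + 1·3) = 12.5 − 15 = -2.5.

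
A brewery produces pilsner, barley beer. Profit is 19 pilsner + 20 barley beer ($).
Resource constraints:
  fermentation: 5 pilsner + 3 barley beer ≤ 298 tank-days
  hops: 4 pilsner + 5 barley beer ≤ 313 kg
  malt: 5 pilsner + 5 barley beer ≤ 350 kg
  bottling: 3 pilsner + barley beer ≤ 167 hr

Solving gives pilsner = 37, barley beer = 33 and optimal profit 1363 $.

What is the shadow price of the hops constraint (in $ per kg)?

1

Check each constraint at x*: fermentation 284/298 (slack 14); hops 313/313 (tight); malt 350/350 (tight); bottling 144/167 (slack 23).
Slack constraints have shadow price 0 (complementary slackness).
From A_Bᵀ y = c: 4·y_hops + 5·y_malt = 19; 5·y_hops + 5·y_malt = 20.
Solving: y_hops = 1, y_malt = 3.
Shadow price of hops = 1.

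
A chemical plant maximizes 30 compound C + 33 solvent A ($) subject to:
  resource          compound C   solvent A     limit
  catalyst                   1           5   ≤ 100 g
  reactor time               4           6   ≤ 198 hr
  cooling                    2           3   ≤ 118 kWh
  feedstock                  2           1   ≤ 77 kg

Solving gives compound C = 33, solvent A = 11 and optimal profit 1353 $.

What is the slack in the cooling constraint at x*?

19

cooling used = 2·33 + 3·11 = 99; slack = 118 − 99 = 19.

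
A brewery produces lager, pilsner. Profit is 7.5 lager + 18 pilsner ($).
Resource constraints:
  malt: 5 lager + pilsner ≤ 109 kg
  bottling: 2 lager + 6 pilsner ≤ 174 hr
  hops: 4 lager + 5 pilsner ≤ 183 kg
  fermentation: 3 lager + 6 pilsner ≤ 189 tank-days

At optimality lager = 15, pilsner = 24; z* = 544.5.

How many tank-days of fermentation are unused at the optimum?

fermentation used = 3·15 + 6·24 = 189; slack = 189 − 189 = 0.

0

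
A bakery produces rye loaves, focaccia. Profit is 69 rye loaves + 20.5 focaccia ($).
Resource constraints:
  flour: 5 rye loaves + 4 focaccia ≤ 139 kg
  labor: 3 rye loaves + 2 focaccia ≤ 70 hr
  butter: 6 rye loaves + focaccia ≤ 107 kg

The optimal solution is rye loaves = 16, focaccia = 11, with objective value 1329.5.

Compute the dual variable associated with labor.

6

At the optimum: flour uses 124 of 139 (slack = 15); labor uses 70 of 70 (binding); butter uses 107 of 107 (binding).
By complementary slackness, y = 0 for the non-binding constraint.
Dual feasibility on the basic columns requires 3·y_labor + 6·y_butter = 69, 2·y_labor + 1·y_butter = 20.5.
→ y_labor = 6 and y_butter = 8.5.
Shadow price of labor = 6.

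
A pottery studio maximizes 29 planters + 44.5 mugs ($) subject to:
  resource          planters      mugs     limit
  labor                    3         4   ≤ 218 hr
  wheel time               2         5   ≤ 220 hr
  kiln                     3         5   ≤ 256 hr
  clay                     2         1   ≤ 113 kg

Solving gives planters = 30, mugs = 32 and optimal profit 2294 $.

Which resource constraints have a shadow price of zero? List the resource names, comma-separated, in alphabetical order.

clay, kiln

labor: 218/218 (binding)
wheel time: 220/220 (binding)
kiln: 250/256 (slack 6)
clay: 92/113 (slack 21)
By complementary slackness, a constraint with positive slack has shadow price 0 → clay, kiln.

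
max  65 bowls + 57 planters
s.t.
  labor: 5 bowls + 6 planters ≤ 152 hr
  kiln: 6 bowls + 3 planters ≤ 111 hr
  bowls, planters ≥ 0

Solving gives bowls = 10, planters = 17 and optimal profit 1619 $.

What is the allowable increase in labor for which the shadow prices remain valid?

Binding constraints: labor, kiln. The basis is B = [[5,6],[6,3]] with det -21.
Per unit increase in labor, x* moves by d = (-0.1429, 0.2857).
The basis stays optimal until bowls reaches 0; allowable increase = 70 hr.

70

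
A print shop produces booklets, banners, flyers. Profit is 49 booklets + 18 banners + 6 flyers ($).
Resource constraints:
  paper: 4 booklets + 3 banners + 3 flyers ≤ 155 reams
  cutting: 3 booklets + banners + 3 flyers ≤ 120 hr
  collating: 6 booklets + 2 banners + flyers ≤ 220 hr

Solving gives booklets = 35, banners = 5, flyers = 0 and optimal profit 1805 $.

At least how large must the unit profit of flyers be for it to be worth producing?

Binding: paper and collating. Non-binding: cutting (10 unused).
Since cutting is not tight, its dual is 0.
From A_Bᵀ y = c: 4·y_paper + 6·y_collating = 49; 3·y_paper + 2·y_collating = 18.
This yields shadow prices y_paper = 1, y_collating = 7.5.
flyers enters the basis when its profit ≥ yᵀa₃ = 1·3 + 7.5·1 = 10.5.

10.5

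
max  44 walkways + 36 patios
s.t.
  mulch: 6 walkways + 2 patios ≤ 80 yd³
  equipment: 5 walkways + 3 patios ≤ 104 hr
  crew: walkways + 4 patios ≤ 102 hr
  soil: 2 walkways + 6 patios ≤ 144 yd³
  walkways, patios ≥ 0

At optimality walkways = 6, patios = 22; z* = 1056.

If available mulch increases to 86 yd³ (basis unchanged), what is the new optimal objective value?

1092

Check each constraint at x*: mulch 80/80 (tight); equipment 96/104 (slack 8); crew 94/102 (slack 8); soil 144/144 (tight).
Since equipment, crew are not tight, their duals are 0.
The binding rows give the dual system: 6·y_mulch + 2·y_soil = 44 and 2·y_mulch + 6·y_soil = 36.
Solving: y_mulch = 6, y_soil = 4.
Δz = y_mulch·Δb = 6 × (6) = 36, so new z* = 1056 + 36 = 1092.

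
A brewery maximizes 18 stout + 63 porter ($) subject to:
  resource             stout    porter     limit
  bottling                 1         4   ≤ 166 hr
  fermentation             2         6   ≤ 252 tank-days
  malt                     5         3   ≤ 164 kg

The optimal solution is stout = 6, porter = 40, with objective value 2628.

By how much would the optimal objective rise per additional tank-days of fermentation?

4.5

Check each constraint at x*: bottling 166/166 (tight); fermentation 252/252 (tight); malt 150/164 (slack 14).
Slack constraints have shadow price 0 (complementary slackness).
The binding rows give the dual system: 1·y_bottling + 2·y_fermentation = 18 and 4·y_bottling + 6·y_fermentation = 63.
Solving: y_bottling = 9, y_fermentation = 4.5.
Shadow price of fermentation = 4.5.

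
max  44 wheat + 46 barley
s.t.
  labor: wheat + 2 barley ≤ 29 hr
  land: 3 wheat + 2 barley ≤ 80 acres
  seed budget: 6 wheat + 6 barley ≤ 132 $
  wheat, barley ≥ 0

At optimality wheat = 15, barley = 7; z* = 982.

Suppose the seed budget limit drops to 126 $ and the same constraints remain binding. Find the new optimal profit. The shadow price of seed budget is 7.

940

Δb = -6, so new z* = 982 + (7)·(-6) = 982 − 42 = 940.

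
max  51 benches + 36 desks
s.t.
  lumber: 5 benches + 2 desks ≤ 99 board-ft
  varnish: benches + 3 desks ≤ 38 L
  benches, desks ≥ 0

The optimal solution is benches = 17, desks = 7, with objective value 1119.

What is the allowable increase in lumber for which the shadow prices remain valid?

91

Binding constraints: lumber, varnish. The basis is B = [[5,2],[1,3]] with det 13.
Per unit increase in lumber, x* moves by d = (0.2308, -0.0769).
The basis stays optimal until desks reaches 0; allowable increase = 91 board-ft.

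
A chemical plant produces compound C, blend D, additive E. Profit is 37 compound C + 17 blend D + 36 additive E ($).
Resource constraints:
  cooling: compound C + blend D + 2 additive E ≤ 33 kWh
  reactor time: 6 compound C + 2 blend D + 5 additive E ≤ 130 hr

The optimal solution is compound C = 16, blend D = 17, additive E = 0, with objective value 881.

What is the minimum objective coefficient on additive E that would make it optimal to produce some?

Both cooling and reactor time are binding at x*.
Dual feasibility on the basic columns requires 1·y_cooling + 6·y_reactor time = 37, 1·y_cooling + 2·y_reactor time = 17.
This yields shadow prices y_cooling = 7, y_reactor time = 5.
additive E enters the basis when its profit ≥ yᵀa₃ = 7·2 + 5·5 = 39.

39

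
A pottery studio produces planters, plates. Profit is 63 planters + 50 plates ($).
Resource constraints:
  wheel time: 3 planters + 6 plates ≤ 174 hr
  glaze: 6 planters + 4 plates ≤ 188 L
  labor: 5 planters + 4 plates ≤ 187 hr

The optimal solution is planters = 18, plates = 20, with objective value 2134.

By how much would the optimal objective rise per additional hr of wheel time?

Check each constraint at x*: wheel time 174/174 (tight); glaze 188/188 (tight); labor 170/187 (slack 17).
Since labor is not tight, its dual is 0.
Dual feasibility on the basic columns requires 3·y_wheel time + 6·y_glaze = 63, 6·y_wheel time + 4·y_glaze = 50.
Solving: y_wheel time = 2, y_glaze = 9.5.
Shadow price of wheel time = 2.

2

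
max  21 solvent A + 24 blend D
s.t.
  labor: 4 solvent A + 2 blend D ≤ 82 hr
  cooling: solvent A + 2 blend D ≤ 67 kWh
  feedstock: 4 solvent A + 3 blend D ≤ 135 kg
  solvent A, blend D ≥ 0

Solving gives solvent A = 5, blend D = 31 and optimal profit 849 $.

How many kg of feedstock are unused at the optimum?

22

feedstock used = 4·5 + 3·31 = 113; slack = 135 − 113 = 22.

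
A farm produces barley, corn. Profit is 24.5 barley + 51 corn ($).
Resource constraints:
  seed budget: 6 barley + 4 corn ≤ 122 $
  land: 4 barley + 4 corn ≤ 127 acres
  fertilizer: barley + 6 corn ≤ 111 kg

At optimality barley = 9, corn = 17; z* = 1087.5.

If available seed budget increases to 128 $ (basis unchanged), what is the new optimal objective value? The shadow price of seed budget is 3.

Δb = 6, so new z* = 1087.5 + (3)·(6) = 1087.5 + 18 = 1105.5.

1105.5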